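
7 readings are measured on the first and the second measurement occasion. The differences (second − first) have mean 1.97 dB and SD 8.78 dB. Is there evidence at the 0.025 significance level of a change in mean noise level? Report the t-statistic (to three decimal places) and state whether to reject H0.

t = 0.594; fail to reject H0

H0: μ_d = 0; H1: μ_d ≠ 0 (paired t-test on the differences, two-sided).
t = d̄/(s_d/√n) = 1.97/(8.78/√7) = 0.594
df = n − 1 = 6
Two-sided p-value ≈ 0.5744
Since p ≈ 0.5744 > α = 0.025, fail to reject H0; the data do not provide sufficient evidence against H0.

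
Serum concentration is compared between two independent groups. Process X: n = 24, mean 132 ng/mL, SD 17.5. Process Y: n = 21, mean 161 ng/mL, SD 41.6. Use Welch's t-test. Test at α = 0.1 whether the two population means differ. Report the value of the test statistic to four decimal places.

Let group 1 = process X, group 2 = process Y. H0: μ_1 = μ_2; H1: μ_1 ≠ μ_2 (Welch's two-sample t-test, two-sided).
t = (x̄_1 − x̄_2)/√(s_1²/n_1 + s_2²/n_2) = (132 − 161)/√(17.5²/24 + 41.6²/21) = -2.9727
Welch–Satterthwaite df ≈ 26.13
Two-sided p-value ≈ 0.006
Since p ≈ 0.006 < α = 0.1, reject H0; the data support H1.

-2.9727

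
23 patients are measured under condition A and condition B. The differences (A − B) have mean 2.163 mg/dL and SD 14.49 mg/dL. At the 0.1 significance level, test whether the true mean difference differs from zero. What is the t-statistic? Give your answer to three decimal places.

0.716

H0: μ_d = 0; H1: μ_d ≠ 0 (paired t-test on the differences, two-sided).
t = d̄/(s_d/√n) = 2.163/(14.49/√23) = 0.716
df = n − 1 = 22
Two-sided p-value ≈ 0.482
Since p ≈ 0.482 > α = 0.1, fail to reject H0; the data do not provide sufficient evidence against H0.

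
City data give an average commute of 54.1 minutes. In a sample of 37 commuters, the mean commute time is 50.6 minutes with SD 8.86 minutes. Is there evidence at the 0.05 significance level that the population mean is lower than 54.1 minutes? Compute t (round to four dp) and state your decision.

H0: μ = 54.1; H1: μ < 54.1 (one-sample t-test, left-tailed).
t = (x̄ − μ₀)/(s/√n) = (50.6 − 54.1)/(8.86/√37) = -2.4029
df = n − 1 = 36
p-value = P(T ≤ -2.4029) ≈ 0.011
Since p ≈ 0.011 < α = 0.05, reject H0; the data support H1.

t = -2.4029; reject H0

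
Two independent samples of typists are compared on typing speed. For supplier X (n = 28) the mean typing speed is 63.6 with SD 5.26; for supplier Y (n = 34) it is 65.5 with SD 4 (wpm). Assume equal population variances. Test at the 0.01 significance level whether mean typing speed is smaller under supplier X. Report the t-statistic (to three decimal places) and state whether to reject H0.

Let group 1 = supplier X, group 2 = supplier Y. H0: μ_1 = μ_2; H1: μ_1 < μ_2 (two-sample pooled-variance t-test, left-tailed).
s_p² = [(28−1)·5.26² + (34−1)·4²]/(28+34−2) = 21.2504
t = (63.6 − 65.5)/√[21.2504·(1/28 + 1/34)] = -1.615
df = n₁ + n₂ − 2 = 60
p-value = P(T ≤ -1.615) ≈ 0.0558
Since p ≈ 0.0558 > α = 0.01, fail to reject H0; the evidence is not statistically significant.

t = -1.615; fail to reject H0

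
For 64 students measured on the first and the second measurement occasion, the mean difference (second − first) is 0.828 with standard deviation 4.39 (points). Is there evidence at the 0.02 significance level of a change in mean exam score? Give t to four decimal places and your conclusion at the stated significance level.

t = 1.5089; fail to reject H0

H0: μ_d = 0; H1: μ_d ≠ 0 (paired t-test on the differences, two-sided).
t = d̄/(s_d/√n) = 0.828/(4.39/√64) = 1.5089
df = n − 1 = 63
Two-sided p-value ≈ 0.136
Since p ≈ 0.136 > α = 0.02, fail to reject H0; the data do not provide sufficient evidence against H0.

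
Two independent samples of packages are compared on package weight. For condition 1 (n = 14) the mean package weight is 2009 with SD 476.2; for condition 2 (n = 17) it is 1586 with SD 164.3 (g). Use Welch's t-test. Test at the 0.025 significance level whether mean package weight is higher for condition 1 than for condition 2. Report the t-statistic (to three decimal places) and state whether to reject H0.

Let group 1 = condition 1, group 2 = condition 2. H0: μ_1 = μ_2; H1: μ_1 > μ_2 (Welch's two-sample t-test, right-tailed).
t = (x̄_1 − x̄_2)/√(s_1²/n_1 + s_2²/n_2) = (2009 − 1586)/√(476.2²/14 + 164.3²/17) = 3.172
Welch–Satterthwaite df ≈ 15.55
p-value = P(T ≥ 3.172) ≈ 0.003
Since p ≈ 0.003 < α = 0.025, reject H0; the data support H1.

t = 3.172; reject H0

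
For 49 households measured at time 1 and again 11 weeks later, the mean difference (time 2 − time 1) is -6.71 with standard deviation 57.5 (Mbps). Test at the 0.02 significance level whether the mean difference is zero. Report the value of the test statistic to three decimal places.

-0.817

H0: μ_d = 0; H1: μ_d ≠ 0 (paired t-test on the differences, two-sided).
t = d̄/(s_d/√n) = -6.71/(57.5/√49) = -0.817
df = n − 1 = 48
Two-sided p-value ≈ 0.418
Since p ≈ 0.418 > α = 0.02, fail to reject H0; the evidence is not statistically significant.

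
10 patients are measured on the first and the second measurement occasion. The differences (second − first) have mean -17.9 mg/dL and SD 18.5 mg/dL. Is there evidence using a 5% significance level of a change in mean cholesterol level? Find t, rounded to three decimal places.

H0: μ_d = 0; H1: μ_d ≠ 0 (paired t-test on the differences, two-sided).
t = d̄/(s_d/√n) = -17.9/(18.5/√10) = -3.060
df = n − 1 = 9
Two-sided p-value ≈ 0.0136
Since p ≈ 0.0136 < α = 0.05, reject H0; the evidence is statistically significant.

-3.060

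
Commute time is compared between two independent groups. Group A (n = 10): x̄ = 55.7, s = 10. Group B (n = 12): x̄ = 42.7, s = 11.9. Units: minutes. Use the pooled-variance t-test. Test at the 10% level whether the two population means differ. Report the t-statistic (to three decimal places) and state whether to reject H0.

t = 2.739; reject H0

Let group 1 = group A, group 2 = group B. H0: μ_1 = μ_2; H1: μ_1 ≠ μ_2 (two-sample pooled-variance t-test, two-sided).
s_p² = [(10−1)·10² + (12−1)·11.9²]/(10+12−2) = 122.886
t = (55.7 − 42.7)/√[122.886·(1/10 + 1/12)] = 2.739
df = n₁ + n₂ − 2 = 20
Two-sided p-value ≈ 0.013
Since p ≈ 0.013 < α = 0.1, reject H0; the evidence is statistically significant.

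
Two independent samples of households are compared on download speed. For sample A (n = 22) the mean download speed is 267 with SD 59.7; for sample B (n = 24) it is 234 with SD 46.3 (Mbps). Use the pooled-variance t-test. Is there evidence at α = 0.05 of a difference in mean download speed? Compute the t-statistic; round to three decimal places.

2.105

Let group 1 = sample A, group 2 = sample B. H0: μ_1 = μ_2; H1: μ_1 ≠ μ_2 (two-sample pooled-variance t-test, two-sided).
s_p² = [(22−1)·59.7² + (24−1)·46.3²]/(22+24−2) = 2821.61
t = (267 − 234)/√[2821.61·(1/22 + 1/24)] = 2.105
df = n₁ + n₂ − 2 = 44
Two-sided p-value ≈ 0.041
Since p ≈ 0.041 < α = 0.05, reject H0; the evidence is statistically significant.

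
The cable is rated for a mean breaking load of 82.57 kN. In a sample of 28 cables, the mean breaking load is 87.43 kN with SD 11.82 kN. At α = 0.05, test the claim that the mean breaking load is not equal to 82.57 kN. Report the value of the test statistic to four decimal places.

H0: μ = 82.57; H1: μ ≠ 82.57 (one-sample t-test, two-sided).
t = (x̄ − μ₀)/(s/√n) = (87.43 − 82.57)/(11.82/√28) = 2.1757
df = n − 1 = 27
Two-sided p-value ≈ 0.0385
Since p ≈ 0.0385 < α = 0.05, reject H0; the evidence is statistically significant.

2.1757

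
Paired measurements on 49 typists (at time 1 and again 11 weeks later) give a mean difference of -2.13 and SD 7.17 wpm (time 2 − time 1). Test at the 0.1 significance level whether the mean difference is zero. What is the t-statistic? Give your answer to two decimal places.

-2.08

H0: μ_d = 0; H1: μ_d ≠ 0 (paired t-test on the differences, two-sided).
t = d̄/(s_d/√n) = -2.13/(7.17/√49) = -2.08
df = n − 1 = 48
Two-sided p-value ≈ 0.0429
Since p ≈ 0.0429 < α = 0.1, reject H0; the data support H1.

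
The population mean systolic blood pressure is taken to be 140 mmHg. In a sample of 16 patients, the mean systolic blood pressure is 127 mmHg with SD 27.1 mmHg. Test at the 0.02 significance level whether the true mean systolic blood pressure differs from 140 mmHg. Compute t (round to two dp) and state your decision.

H0: μ = 140; H1: μ ≠ 140 (one-sample t-test, two-sided).
t = (x̄ − μ₀)/(s/√n) = (127 − 140)/(27.1/√16) = -1.92
df = n − 1 = 15
Two-sided p-value ≈ 0.0742
Since p ≈ 0.0742 > α = 0.02, fail to reject H0; the data do not provide sufficient evidence against H0.

t = -1.92; fail to reject H0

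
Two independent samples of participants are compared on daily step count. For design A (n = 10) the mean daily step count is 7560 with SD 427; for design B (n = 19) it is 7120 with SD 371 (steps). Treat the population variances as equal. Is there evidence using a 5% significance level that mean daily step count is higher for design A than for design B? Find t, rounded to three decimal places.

Let group 1 = design A, group 2 = design B. H0: μ_1 = μ_2; H1: μ_1 > μ_2 (two-sample pooled-variance t-test, right-tailed).
s_p² = [(10−1)·427² + (19−1)·371²]/(10+19−2) = 152537
t = (7560 − 7120)/√[152537·(1/10 + 1/19)] = 2.884
df = n₁ + n₂ − 2 = 27
p-value = P(T ≥ 2.884) ≈ 0.004
Since p ≈ 0.004 < α = 0.05, reject H0; the data support H1.

2.884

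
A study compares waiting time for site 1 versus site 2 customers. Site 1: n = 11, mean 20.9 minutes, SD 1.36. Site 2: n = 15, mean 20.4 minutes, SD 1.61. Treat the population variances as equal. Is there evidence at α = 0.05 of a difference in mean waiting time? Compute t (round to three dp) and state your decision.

t = 0.834; fail to reject H0

Let group 1 = site 1, group 2 = site 2. H0: μ_1 = μ_2; H1: μ_1 ≠ μ_2 (two-sample pooled-variance t-test, two-sided).
s_p² = [(11−1)·1.36² + (15−1)·1.61²]/(11+15−2) = 2.28273
t = (20.9 − 20.4)/√[2.28273·(1/11 + 1/15)] = 0.834
df = n₁ + n₂ − 2 = 24
Two-sided p-value ≈ 0.413
Since p ≈ 0.413 > α = 0.05, fail to reject H0; the data do not provide sufficient evidence against H0.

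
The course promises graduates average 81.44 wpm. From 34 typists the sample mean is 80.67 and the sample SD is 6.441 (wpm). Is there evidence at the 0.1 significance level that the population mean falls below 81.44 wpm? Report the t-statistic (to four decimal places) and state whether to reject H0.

H0: μ = 81.44; H1: μ < 81.44 (one-sample t-test, left-tailed).
t = (x̄ − μ₀)/(s/√n) = (80.67 − 81.44)/(6.441/√34) = -0.6971
df = n − 1 = 33
p-value = P(T ≤ -0.6971) ≈ 0.245
Since p ≈ 0.245 > α = 0.1, fail to reject H0; the evidence is not statistically significant.

t = -0.6971; fail to reject H0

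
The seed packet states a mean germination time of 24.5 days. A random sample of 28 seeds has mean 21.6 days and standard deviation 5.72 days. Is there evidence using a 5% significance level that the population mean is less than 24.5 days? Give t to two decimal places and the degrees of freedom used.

H0: μ = 24.5; H1: μ < 24.5 (one-sample t-test, left-tailed).
t = (x̄ − μ₀)/(s/√n) = (21.6 − 24.5)/(5.72/√28) = -2.68
df = n − 1 = 27
p-value = P(T ≤ -2.68) ≈ 0.0062
Since p ≈ 0.0062 < α = 0.05, reject H0; the data support H1.

t = -2.68, df = 27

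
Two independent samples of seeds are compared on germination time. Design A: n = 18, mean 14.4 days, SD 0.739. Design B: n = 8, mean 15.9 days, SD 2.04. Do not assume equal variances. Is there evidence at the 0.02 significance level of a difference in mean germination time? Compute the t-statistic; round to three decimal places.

-2.022

Let group 1 = design A, group 2 = design B. H0: μ_1 = μ_2; H1: μ_1 ≠ μ_2 (Welch's two-sample t-test, two-sided).
t = (x̄_1 − x̄_2)/√(s_1²/n_1 + s_2²/n_2) = (14.4 − 15.9)/√(0.739²/18 + 2.04²/8) = -2.022
Welch–Satterthwaite df ≈ 7.83
Two-sided p-value ≈ 0.0786
Since p ≈ 0.0786 > α = 0.02, fail to reject H0; the evidence is not statistically significant.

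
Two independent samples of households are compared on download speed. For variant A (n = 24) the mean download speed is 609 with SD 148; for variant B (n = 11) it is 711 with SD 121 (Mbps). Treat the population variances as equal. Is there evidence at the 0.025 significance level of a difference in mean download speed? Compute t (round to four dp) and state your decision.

t = -1.9957; fail to reject H0

Let group 1 = variant A, group 2 = variant B. H0: μ_1 = μ_2; H1: μ_1 ≠ μ_2 (two-sample pooled-variance t-test, two-sided).
s_p² = [(24−1)·148² + (11−1)·121²]/(24+11−2) = 19703.1
t = (609 − 711)/√[19703.1·(1/24 + 1/11)] = -1.9957
df = n₁ + n₂ − 2 = 33
Two-sided p-value ≈ 0.0543
Since p ≈ 0.0543 > α = 0.025, fail to reject H0; the data do not provide sufficient evidence against H0.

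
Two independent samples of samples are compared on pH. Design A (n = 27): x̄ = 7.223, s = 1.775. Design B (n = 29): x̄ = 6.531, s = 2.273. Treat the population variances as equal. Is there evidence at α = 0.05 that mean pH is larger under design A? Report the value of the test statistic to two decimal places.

Let group 1 = design A, group 2 = design B. H0: μ_1 = μ_2; H1: μ_1 > μ_2 (two-sample pooled-variance t-test, right-tailed).
s_p² = [(27−1)·1.775² + (29−1)·2.273²]/(27+29−2) = 4.19591
t = (7.223 − 6.531)/√[4.19591·(1/27 + 1/29)] = 1.26
df = n₁ + n₂ − 2 = 54
p-value = P(T ≥ 1.26) ≈ 0.106
Since p ≈ 0.106 > α = 0.05, fail to reject H0; the evidence is not statistically significant.

1.26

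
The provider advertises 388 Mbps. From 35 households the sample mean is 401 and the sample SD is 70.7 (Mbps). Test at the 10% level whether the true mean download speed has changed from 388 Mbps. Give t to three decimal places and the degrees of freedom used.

t = 1.088, df = 34

H0: μ = 388; H1: μ ≠ 388 (one-sample t-test, two-sided).
t = (x̄ − μ₀)/(s/√n) = (401 − 388)/(70.7/√35) = 1.088
df = n − 1 = 34
Two-sided p-value ≈ 0.2843
Since p ≈ 0.2843 > α = 0.1, fail to reject H0; the data do not provide sufficient evidence against H0.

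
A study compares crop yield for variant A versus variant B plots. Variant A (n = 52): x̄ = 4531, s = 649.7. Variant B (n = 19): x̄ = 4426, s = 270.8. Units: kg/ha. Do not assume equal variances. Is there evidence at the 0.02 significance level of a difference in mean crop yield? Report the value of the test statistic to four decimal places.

Let group 1 = variant A, group 2 = variant B. H0: μ_1 = μ_2; H1: μ_1 ≠ μ_2 (Welch's two-sample t-test, two-sided).
t = (x̄_1 − x̄_2)/√(s_1²/n_1 + s_2²/n_2) = (4531 − 4426)/√(649.7²/52 + 270.8²/19) = 0.9594
Welch–Satterthwaite df ≈ 67.68
Two-sided p-value ≈ 0.3408
Since p ≈ 0.3408 > α = 0.02, fail to reject H0; the data do not provide sufficient evidence against H0.

0.9594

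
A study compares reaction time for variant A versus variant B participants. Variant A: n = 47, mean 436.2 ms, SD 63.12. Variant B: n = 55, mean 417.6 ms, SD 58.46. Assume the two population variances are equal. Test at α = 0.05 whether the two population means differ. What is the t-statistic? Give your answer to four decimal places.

1.5439

Let group 1 = variant A, group 2 = variant B. H0: μ_1 = μ_2; H1: μ_1 ≠ μ_2 (two-sample pooled-variance t-test, two-sided).
s_p² = [(47−1)·63.12² + (55−1)·58.46²]/(47+55−2) = 3678.19
t = (436.2 − 417.6)/√[3678.19·(1/47 + 1/55)] = 1.5439
df = n₁ + n₂ − 2 = 100
Two-sided p-value ≈ 0.1258
Since p ≈ 0.1258 > α = 0.05, fail to reject H0; the data do not provide sufficient evidence against H0.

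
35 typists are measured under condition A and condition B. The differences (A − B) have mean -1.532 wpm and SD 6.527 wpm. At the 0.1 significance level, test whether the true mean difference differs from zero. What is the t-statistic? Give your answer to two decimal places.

-1.39

H0: μ_d = 0; H1: μ_d ≠ 0 (paired t-test on the differences, two-sided).
t = d̄/(s_d/√n) = -1.532/(6.527/√35) = -1.39
df = n − 1 = 34
Two-sided p-value ≈ 0.174
Since p ≈ 0.174 > α = 0.1, fail to reject H0; the evidence is not statistically significant.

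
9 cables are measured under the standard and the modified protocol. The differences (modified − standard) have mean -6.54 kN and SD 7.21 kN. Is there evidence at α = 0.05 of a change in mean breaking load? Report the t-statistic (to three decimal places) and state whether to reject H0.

t = -2.721; reject H0

H0: μ_d = 0; H1: μ_d ≠ 0 (paired t-test on the differences, two-sided).
t = d̄/(s_d/√n) = -6.54/(7.21/√9) = -2.721
df = n − 1 = 8
Two-sided p-value ≈ 0.026
Since p ≈ 0.026 < α = 0.05, reject H0; the data support H1.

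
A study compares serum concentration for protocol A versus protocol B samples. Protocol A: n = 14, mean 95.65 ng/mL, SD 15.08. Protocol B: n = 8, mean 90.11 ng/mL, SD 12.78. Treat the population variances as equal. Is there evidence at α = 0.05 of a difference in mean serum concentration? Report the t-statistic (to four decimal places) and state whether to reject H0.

t = 0.8731; fail to reject H0

Let group 1 = protocol A, group 2 = protocol B. H0: μ_1 = μ_2; H1: μ_1 ≠ μ_2 (two-sample pooled-variance t-test, two-sided).
s_p² = [(14−1)·15.08² + (8−1)·12.78²]/(14+8−2) = 204.979
t = (95.65 − 90.11)/√[204.979·(1/14 + 1/8)] = 0.8731
df = n₁ + n₂ − 2 = 20
Two-sided p-value ≈ 0.3930
Since p ≈ 0.3930 > α = 0.05, fail to reject H0; the data do not provide sufficient evidence against H0.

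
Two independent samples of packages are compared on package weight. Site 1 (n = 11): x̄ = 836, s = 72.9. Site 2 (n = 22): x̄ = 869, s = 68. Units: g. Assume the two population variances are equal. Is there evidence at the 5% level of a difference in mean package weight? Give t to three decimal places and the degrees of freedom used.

Let group 1 = site 1, group 2 = site 2. H0: μ_1 = μ_2; H1: μ_1 ≠ μ_2 (two-sample pooled-variance t-test, two-sided).
s_p² = [(11−1)·72.9² + (22−1)·68²]/(11+22−2) = 4846.71
t = (836 − 869)/√[4846.71·(1/11 + 1/22)] = -1.284
df = n₁ + n₂ − 2 = 31
Two-sided p-value ≈ 0.2088
Since p ≈ 0.2088 > α = 0.05, fail to reject H0; the evidence is not statistically significant.

t = -1.284, df = 31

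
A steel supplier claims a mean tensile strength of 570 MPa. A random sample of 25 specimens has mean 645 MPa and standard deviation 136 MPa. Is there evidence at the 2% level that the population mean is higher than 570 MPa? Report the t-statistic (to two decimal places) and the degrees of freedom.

H0: μ = 570; H1: μ > 570 (one-sample t-test, right-tailed).
t = (x̄ − μ₀)/(s/√n) = (645 − 570)/(136/√25) = 2.76
df = n − 1 = 24
p-value = P(T ≥ 2.76) ≈ 0.0055
Since p ≈ 0.0055 < α = 0.02, reject H0; the data support H1.

t = 2.76, df = 24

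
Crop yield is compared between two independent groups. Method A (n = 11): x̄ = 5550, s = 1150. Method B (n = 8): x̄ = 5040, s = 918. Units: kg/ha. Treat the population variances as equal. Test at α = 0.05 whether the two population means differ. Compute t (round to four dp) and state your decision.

t = 1.0348; fail to reject H0

Let group 1 = method A, group 2 = method B. H0: μ_1 = μ_2; H1: μ_1 ≠ μ_2 (two-sample pooled-variance t-test, two-sided).
s_p² = [(11−1)·1150² + (8−1)·918²]/(11+8−2) = 1124950
t = (5550 − 5040)/√[1124950·(1/11 + 1/8)] = 1.0348
df = n₁ + n₂ − 2 = 17
Two-sided p-value ≈ 0.3152
Since p ≈ 0.3152 > α = 0.05, fail to reject H0; the data do not provide sufficient evidence against H0.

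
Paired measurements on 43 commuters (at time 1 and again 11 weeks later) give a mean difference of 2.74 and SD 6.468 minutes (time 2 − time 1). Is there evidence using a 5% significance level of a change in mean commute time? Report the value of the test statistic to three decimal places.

2.778

H0: μ_d = 0; H1: μ_d ≠ 0 (paired t-test on the differences, two-sided).
t = d̄/(s_d/√n) = 2.74/(6.468/√43) = 2.778
df = n − 1 = 42
Two-sided p-value ≈ 0.008
Since p ≈ 0.008 < α = 0.05, reject H0; the evidence is statistically significant.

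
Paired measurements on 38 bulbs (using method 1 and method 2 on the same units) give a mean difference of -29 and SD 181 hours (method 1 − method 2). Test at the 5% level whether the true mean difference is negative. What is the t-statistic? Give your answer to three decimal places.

-0.988

H0: μ_d = 0; H1: μ_d < 0 (paired t-test on the differences, left-tailed).
t = d̄/(s_d/√n) = -29/(181/√38) = -0.988
df = n − 1 = 37
p-value = P(T ≤ -0.988) ≈ 0.1649
Since p ≈ 0.1649 > α = 0.05, fail to reject H0; the data do not provide sufficient evidence against H0.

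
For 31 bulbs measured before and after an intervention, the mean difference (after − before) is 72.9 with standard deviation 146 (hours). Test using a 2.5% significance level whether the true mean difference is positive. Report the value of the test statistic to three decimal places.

H0: μ_d = 0; H1: μ_d > 0 (paired t-test on the differences, right-tailed).
t = d̄/(s_d/√n) = 72.9/(146/√31) = 2.780
df = n − 1 = 30
p-value = P(T ≥ 2.780) ≈ 0.0046
Since p ≈ 0.0046 < α = 0.025, reject H0; the data support H1.

2.780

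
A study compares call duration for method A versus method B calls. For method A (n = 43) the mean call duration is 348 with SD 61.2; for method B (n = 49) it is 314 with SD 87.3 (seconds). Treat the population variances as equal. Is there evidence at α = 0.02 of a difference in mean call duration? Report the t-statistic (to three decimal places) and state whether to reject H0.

t = 2.134; fail to reject H0

Let group 1 = method A, group 2 = method B. H0: μ_1 = μ_2; H1: μ_1 ≠ μ_2 (two-sample pooled-variance t-test, two-sided).
s_p² = [(43−1)·61.2² + (49−1)·87.3²]/(43+49−2) = 5812.56
t = (348 − 314)/√[5812.56·(1/43 + 1/49)] = 2.134
df = n₁ + n₂ − 2 = 90
Two-sided p-value ≈ 0.0355
Since p ≈ 0.0355 > α = 0.02, fail to reject H0; the data do not provide sufficient evidence against H0.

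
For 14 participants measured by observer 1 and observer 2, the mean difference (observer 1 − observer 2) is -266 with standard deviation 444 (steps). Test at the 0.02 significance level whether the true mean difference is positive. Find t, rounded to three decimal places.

H0: μ_d = 0; H1: μ_d > 0 (paired t-test on the differences, right-tailed).
t = d̄/(s_d/√n) = -266/(444/√14) = -2.242
df = n − 1 = 13
p-value = P(T ≥ -2.242) ≈ 0.978
Since p ≈ 0.978 > α = 0.02, fail to reject H0; the evidence is not statistically significant.

-2.242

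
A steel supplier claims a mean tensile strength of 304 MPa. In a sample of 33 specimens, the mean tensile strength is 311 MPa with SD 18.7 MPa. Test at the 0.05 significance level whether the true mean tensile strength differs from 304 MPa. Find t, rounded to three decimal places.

H0: μ = 304; H1: μ ≠ 304 (one-sample t-test, two-sided).
t = (x̄ − μ₀)/(s/√n) = (311 − 304)/(18.7/√33) = 2.150
df = n − 1 = 32
Two-sided p-value ≈ 0.039
Since p ≈ 0.039 < α = 0.05, reject H0; the evidence is statistically significant.

2.150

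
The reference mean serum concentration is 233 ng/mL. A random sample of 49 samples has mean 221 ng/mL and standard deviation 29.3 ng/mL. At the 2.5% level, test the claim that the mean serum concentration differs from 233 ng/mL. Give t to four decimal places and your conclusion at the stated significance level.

H0: μ = 233; H1: μ ≠ 233 (one-sample t-test, two-sided).
t = (x̄ − μ₀)/(s/√n) = (221 − 233)/(29.3/√49) = -2.8669
df = n − 1 = 48
Two-sided p-value ≈ 0.006
Since p ≈ 0.006 < α = 0.025, reject H0; the evidence is statistically significant.

t = -2.8669; reject H0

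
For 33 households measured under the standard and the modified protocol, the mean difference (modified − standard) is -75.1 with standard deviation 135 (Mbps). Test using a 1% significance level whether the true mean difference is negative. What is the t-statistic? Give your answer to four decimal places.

-3.1957

H0: μ_d = 0; H1: μ_d < 0 (paired t-test on the differences, left-tailed).
t = d̄/(s_d/√n) = -75.1/(135/√33) = -3.1957
df = n − 1 = 32
p-value = P(T ≤ -3.1957) ≈ 0.002
Since p ≈ 0.002 < α = 0.01, reject H0; the evidence is statistically significant.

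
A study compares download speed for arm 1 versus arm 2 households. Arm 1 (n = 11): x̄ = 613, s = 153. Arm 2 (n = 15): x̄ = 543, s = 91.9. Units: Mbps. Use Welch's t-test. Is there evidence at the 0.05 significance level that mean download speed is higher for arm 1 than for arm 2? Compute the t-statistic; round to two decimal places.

1.35

Let group 1 = arm 1, group 2 = arm 2. H0: μ_1 = μ_2; H1: μ_1 > μ_2 (Welch's two-sample t-test, right-tailed).
t = (x̄_1 − x̄_2)/√(s_1²/n_1 + s_2²/n_2) = (613 − 543)/√(153²/11 + 91.9²/15) = 1.35
Welch–Satterthwaite df ≈ 15.23
p-value = P(T ≥ 1.35) ≈ 0.0985
Since p ≈ 0.0985 > α = 0.05, fail to reject H0; the evidence is not statistically significant.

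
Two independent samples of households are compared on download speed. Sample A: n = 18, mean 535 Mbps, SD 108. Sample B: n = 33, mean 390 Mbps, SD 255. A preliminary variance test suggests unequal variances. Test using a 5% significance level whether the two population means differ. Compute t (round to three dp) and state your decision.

t = 2.834; reject H0

Let group 1 = sample A, group 2 = sample B. H0: μ_1 = μ_2; H1: μ_1 ≠ μ_2 (Welch's two-sample t-test, two-sided).
t = (x̄_1 − x̄_2)/√(s_1²/n_1 + s_2²/n_2) = (535 − 390)/√(108²/18 + 255²/33) = 2.834
Welch–Satterthwaite df ≈ 46.95
Two-sided p-value ≈ 0.007
Since p ≈ 0.007 < α = 0.05, reject H0; the evidence is statistically significant.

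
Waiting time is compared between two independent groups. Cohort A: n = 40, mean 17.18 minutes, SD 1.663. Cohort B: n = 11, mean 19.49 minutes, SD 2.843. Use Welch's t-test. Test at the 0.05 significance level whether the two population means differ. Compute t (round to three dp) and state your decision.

Let group 1 = cohort A, group 2 = cohort B. H0: μ_1 = μ_2; H1: μ_1 ≠ μ_2 (Welch's two-sample t-test, two-sided).
t = (x̄_1 − x̄_2)/√(s_1²/n_1 + s_2²/n_2) = (17.18 − 19.49)/√(1.663²/40 + 2.843²/11) = -2.576
Welch–Satterthwaite df ≈ 11.94
Two-sided p-value ≈ 0.024
Since p ≈ 0.024 < α = 0.05, reject H0; the evidence is statistically significant.

t = -2.576; reject H0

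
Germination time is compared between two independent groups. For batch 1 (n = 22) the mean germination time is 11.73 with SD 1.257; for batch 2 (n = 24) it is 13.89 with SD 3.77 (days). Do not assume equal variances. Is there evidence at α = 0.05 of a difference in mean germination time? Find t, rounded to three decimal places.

Let group 1 = batch 1, group 2 = batch 2. H0: μ_1 = μ_2; H1: μ_1 ≠ μ_2 (Welch's two-sample t-test, two-sided).
t = (x̄_1 − x̄_2)/√(s_1²/n_1 + s_2²/n_2) = (11.73 − 13.89)/√(1.257²/22 + 3.77²/24) = -2.651
Welch–Satterthwaite df ≈ 28.46
Two-sided p-value ≈ 0.0130
Since p ≈ 0.0130 < α = 0.05, reject H0; the evidence is statistically significant.

-2.651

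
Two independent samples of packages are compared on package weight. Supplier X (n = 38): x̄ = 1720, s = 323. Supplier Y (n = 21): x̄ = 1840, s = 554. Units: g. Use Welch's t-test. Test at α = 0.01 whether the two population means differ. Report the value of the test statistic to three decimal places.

-0.911

Let group 1 = supplier X, group 2 = supplier Y. H0: μ_1 = μ_2; H1: μ_1 ≠ μ_2 (Welch's two-sample t-test, two-sided).
t = (x̄_1 − x̄_2)/√(s_1²/n_1 + s_2²/n_2) = (1720 − 1840)/√(323²/38 + 554²/21) = -0.911
Welch–Satterthwaite df ≈ 27.69
Two-sided p-value ≈ 0.3703
Since p ≈ 0.3703 > α = 0.01, fail to reject H0; the data do not provide sufficient evidence against H0.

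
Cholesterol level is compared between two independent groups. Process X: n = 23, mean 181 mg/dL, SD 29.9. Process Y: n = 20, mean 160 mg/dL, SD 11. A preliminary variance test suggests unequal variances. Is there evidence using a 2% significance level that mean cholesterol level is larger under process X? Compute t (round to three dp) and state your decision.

Let group 1 = process X, group 2 = process Y. H0: μ_1 = μ_2; H1: μ_1 > μ_2 (Welch's two-sample t-test, right-tailed).
t = (x̄_1 − x̄_2)/√(s_1²/n_1 + s_2²/n_2) = (181 − 160)/√(29.9²/23 + 11²/20) = 3.133
Welch–Satterthwaite df ≈ 28.58
p-value = P(T ≥ 3.133) ≈ 0.0020
Since p ≈ 0.0020 < α = 0.02, reject H0; the data support H1.

t = 3.133; reject H0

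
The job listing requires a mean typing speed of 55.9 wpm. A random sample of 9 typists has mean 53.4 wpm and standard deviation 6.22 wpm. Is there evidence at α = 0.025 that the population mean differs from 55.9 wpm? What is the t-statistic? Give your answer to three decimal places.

H0: μ = 55.9; H1: μ ≠ 55.9 (one-sample t-test, two-sided).
t = (x̄ − μ₀)/(s/√n) = (53.4 − 55.9)/(6.22/√9) = -1.206
df = n − 1 = 8
Two-sided p-value ≈ 0.262
Since p ≈ 0.262 > α = 0.025, fail to reject H0; the evidence is not statistically significant.

-1.206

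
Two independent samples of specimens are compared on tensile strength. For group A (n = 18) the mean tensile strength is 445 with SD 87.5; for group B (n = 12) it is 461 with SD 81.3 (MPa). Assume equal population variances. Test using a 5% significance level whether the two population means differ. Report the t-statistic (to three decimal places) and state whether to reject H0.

t = -0.504; fail to reject H0

Let group 1 = group A, group 2 = group B. H0: μ_1 = μ_2; H1: μ_1 ≠ μ_2 (two-sample pooled-variance t-test, two-sided).
s_p² = [(18−1)·87.5² + (12−1)·81.3²]/(18+12−2) = 7245.1
t = (445 − 461)/√[7245.1·(1/18 + 1/12)] = -0.504
df = n₁ + n₂ − 2 = 28
Two-sided p-value ≈ 0.6179
Since p ≈ 0.6179 > α = 0.05, fail to reject H0; the evidence is not statistically significant.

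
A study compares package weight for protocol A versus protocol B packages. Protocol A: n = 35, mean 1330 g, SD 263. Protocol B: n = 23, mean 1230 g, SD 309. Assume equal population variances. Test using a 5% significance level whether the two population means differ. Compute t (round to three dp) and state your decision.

Let group 1 = protocol A, group 2 = protocol B. H0: μ_1 = μ_2; H1: μ_1 ≠ μ_2 (two-sample pooled-variance t-test, two-sided).
s_p² = [(35−1)·263² + (23−1)·309²]/(35+23−2) = 79505.9
t = (1330 − 1230)/√[79505.9·(1/35 + 1/23)] = 1.321
df = n₁ + n₂ − 2 = 56
Two-sided p-value ≈ 0.1918
Since p ≈ 0.1918 > α = 0.05, fail to reject H0; the data do not provide sufficient evidence against H0.

t = 1.321; fail to reject H0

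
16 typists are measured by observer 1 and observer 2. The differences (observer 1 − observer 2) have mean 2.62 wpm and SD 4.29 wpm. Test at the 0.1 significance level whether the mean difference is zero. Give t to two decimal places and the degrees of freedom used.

t = 2.44, df = 15

H0: μ_d = 0; H1: μ_d ≠ 0 (paired t-test on the differences, two-sided).
t = d̄/(s_d/√n) = 2.62/(4.29/√16) = 2.44
df = n − 1 = 15
Two-sided p-value ≈ 0.027
Since p ≈ 0.027 < α = 0.1, reject H0; the evidence is statistically significant.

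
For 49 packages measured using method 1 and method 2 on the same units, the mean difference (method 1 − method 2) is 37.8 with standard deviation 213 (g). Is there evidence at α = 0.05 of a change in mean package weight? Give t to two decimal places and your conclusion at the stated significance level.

H0: μ_d = 0; H1: μ_d ≠ 0 (paired t-test on the differences, two-sided).
t = d̄/(s_d/√n) = 37.8/(213/√49) = 1.24
df = n − 1 = 48
Two-sided p-value ≈ 0.220
Since p ≈ 0.220 > α = 0.05, fail to reject H0; the data do not provide sufficient evidence against H0.

t = 1.24; fail to reject H0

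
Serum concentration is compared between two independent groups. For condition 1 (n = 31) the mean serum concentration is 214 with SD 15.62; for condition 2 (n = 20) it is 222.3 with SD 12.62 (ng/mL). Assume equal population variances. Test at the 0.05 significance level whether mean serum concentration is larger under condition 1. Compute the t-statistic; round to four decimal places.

Let group 1 = condition 1, group 2 = condition 2. H0: μ_1 = μ_2; H1: μ_1 > μ_2 (two-sample pooled-variance t-test, right-tailed).
s_p² = [(31−1)·15.62² + (20−1)·12.62²]/(31+20−2) = 211.134
t = (214 − 222.3)/√[211.134·(1/31 + 1/20)] = -1.9916
df = n₁ + n₂ − 2 = 49
p-value = P(T ≥ -1.9916) ≈ 0.974
Since p ≈ 0.974 > α = 0.05, fail to reject H0; the evidence is not statistically significant.

-1.9916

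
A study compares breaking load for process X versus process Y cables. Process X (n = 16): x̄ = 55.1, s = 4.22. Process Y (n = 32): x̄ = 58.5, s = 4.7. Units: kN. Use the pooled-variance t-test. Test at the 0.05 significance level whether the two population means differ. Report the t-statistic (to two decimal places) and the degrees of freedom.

t = -2.44, df = 46

Let group 1 = process X, group 2 = process Y. H0: μ_1 = μ_2; H1: μ_1 ≠ μ_2 (two-sample pooled-variance t-test, two-sided).
s_p² = [(16−1)·4.22² + (32−1)·4.7²]/(16+32−2) = 20.6938
t = (55.1 − 58.5)/√[20.6938·(1/16 + 1/32)] = -2.44
df = n₁ + n₂ − 2 = 46
Two-sided p-value ≈ 0.0186
Since p ≈ 0.0186 < α = 0.05, reject H0; the data support H1.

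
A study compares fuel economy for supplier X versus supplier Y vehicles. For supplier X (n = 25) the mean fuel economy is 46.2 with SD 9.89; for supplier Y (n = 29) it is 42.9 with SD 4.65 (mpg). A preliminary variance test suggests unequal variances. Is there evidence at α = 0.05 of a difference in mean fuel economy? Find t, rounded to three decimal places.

1.529

Let group 1 = supplier X, group 2 = supplier Y. H0: μ_1 = μ_2; H1: μ_1 ≠ μ_2 (Welch's two-sample t-test, two-sided).
t = (x̄_1 − x̄_2)/√(s_1²/n_1 + s_2²/n_2) = (46.2 − 42.9)/√(9.89²/25 + 4.65²/29) = 1.529
Welch–Satterthwaite df ≈ 32.99
Two-sided p-value ≈ 0.136
Since p ≈ 0.136 > α = 0.05, fail to reject H0; the data do not provide sufficient evidence against H0.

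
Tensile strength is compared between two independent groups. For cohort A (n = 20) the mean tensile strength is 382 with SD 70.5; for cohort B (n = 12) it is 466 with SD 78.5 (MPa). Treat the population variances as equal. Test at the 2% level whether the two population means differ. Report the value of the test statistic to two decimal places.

-3.13

Let group 1 = cohort A, group 2 = cohort B. H0: μ_1 = μ_2; H1: μ_1 ≠ μ_2 (two-sample pooled-variance t-test, two-sided).
s_p² = [(20−1)·70.5² + (12−1)·78.5²]/(20+12−2) = 5407.32
t = (382 − 466)/√[5407.32·(1/20 + 1/12)] = -3.13
df = n₁ + n₂ − 2 = 30
Two-sided p-value ≈ 0.0039
Since p ≈ 0.0039 < α = 0.02, reject H0; the evidence is statistically significant.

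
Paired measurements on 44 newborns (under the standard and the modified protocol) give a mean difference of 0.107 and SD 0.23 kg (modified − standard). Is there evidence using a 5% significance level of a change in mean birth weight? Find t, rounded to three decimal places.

H0: μ_d = 0; H1: μ_d ≠ 0 (paired t-test on the differences, two-sided).
t = d̄/(s_d/√n) = 0.107/(0.23/√44) = 3.086
df = n − 1 = 43
Two-sided p-value ≈ 0.004
Since p ≈ 0.004 < α = 0.05, reject H0; the evidence is statistically significant.

3.086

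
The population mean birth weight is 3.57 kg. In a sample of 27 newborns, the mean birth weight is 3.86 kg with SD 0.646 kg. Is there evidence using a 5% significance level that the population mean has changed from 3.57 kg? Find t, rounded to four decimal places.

H0: μ = 3.57; H1: μ ≠ 3.57 (one-sample t-test, two-sided).
t = (x̄ − μ₀)/(s/√n) = (3.86 − 3.57)/(0.646/√27) = 2.3326
df = n − 1 = 26
Two-sided p-value ≈ 0.0277
Since p ≈ 0.0277 < α = 0.05, reject H0; the evidence is statistically significant.

2.3326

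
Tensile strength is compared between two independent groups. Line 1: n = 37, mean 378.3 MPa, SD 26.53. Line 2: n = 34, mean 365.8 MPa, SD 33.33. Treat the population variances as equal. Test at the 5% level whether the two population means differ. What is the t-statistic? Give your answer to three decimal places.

Let group 1 = line 1, group 2 = line 2. H0: μ_1 = μ_2; H1: μ_1 ≠ μ_2 (two-sample pooled-variance t-test, two-sided).
s_p² = [(37−1)·26.53² + (34−1)·33.33²]/(37+34−2) = 898.516
t = (378.3 − 365.8)/√[898.516·(1/37 + 1/34)] = 1.755
df = n₁ + n₂ − 2 = 69
Two-sided p-value ≈ 0.084
Since p ≈ 0.084 > α = 0.05, fail to reject H0; the evidence is not statistically significant.

1.755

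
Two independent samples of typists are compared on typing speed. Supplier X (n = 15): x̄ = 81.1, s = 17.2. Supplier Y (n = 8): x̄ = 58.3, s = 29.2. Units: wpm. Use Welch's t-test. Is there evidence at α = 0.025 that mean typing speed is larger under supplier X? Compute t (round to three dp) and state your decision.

t = 2.029; fail to reject H0

Let group 1 = supplier X, group 2 = supplier Y. H0: μ_1 = μ_2; H1: μ_1 > μ_2 (Welch's two-sample t-test, right-tailed).
t = (x̄_1 − x̄_2)/√(s_1²/n_1 + s_2²/n_2) = (81.1 − 58.3)/√(17.2²/15 + 29.2²/8) = 2.029
Welch–Satterthwaite df ≈ 9.66
p-value = P(T ≥ 2.029) ≈ 0.035
Since p ≈ 0.035 > α = 0.025, fail to reject H0; the data do not provide sufficient evidence against H0.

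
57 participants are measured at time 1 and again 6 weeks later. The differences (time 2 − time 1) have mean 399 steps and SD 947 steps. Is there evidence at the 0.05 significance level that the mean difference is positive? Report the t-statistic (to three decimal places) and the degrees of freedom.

t = 3.181, df = 56

H0: μ_d = 0; H1: μ_d > 0 (paired t-test on the differences, right-tailed).
t = d̄/(s_d/√n) = 399/(947/√57) = 3.181
df = n − 1 = 56
p-value = P(T ≥ 3.181) ≈ 0.001
Since p ≈ 0.001 < α = 0.05, reject H0; the evidence is statistically significant.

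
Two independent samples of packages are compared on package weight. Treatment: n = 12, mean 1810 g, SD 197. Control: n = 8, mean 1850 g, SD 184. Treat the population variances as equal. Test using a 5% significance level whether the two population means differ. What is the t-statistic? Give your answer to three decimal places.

-0.456

Let group 1 = treatment, group 2 = control. H0: μ_1 = μ_2; H1: μ_1 ≠ μ_2 (two-sample pooled-variance t-test, two-sided).
s_p² = [(12−1)·197² + (8−1)·184²]/(12+8−2) = 36882.8
t = (1810 − 1850)/√[36882.8·(1/12 + 1/8)] = -0.456
df = n₁ + n₂ − 2 = 18
Two-sided p-value ≈ 0.6536
Since p ≈ 0.6536 > α = 0.05, fail to reject H0; the data do not provide sufficient evidence against H0.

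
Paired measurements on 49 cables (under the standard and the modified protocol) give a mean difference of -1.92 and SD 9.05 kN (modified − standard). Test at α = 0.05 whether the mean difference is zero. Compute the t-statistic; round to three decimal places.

H0: μ_d = 0; H1: μ_d ≠ 0 (paired t-test on the differences, two-sided).
t = d̄/(s_d/√n) = -1.92/(9.05/√49) = -1.485
df = n − 1 = 48
Two-sided p-value ≈ 0.144
Since p ≈ 0.144 > α = 0.05, fail to reject H0; the evidence is not statistically significant.

-1.485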